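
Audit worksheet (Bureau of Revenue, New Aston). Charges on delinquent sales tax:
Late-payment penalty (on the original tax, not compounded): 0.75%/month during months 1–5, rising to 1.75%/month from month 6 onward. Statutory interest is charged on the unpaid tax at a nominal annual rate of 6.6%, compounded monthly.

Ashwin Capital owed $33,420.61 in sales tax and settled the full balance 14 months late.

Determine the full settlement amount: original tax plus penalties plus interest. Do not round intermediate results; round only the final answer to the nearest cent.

Penalty, months 1–5: 5 × 0.75% × $33,420.61 = $1,253.27…
Penalty, months 6–14: 9 × 1.75% × $33,420.61 = $5,263.75…
Interest (6.6%/yr ÷ 12 = 0.55%/month): $33,420.61 × ((1 + 0.0055)^14 − 1) = $2,667.4405…
Total = $33,420.61 + $6,517.0190… + $2,667.4405… = $42,605.07

$42,605.07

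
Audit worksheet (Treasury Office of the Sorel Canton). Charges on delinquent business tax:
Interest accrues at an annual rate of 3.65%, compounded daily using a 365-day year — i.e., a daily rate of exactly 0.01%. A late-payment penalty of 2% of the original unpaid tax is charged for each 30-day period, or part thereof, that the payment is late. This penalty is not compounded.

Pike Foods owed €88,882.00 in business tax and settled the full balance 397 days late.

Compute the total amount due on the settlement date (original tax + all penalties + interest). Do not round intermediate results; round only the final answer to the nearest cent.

Penalty periods: ⌈397/30⌉ = 14; penalty = 14 × 2% × €88,882.00 = €24,886.96
Interest: €88,882.00 × ((1 + 0.0001)^397 − 1) = €88,882.00 × 0.04049651… = €3,599.4110…
Total = €88,882.00 + €24,886.9600 + €3,599.4110… = €117,368.37

€117,368.37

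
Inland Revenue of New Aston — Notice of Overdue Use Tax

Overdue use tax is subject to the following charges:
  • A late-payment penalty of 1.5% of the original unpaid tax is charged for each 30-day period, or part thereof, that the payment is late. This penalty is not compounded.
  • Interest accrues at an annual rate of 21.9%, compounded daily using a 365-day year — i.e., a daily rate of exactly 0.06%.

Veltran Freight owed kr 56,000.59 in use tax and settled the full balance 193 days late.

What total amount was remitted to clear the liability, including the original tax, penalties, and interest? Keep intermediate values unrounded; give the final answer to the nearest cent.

kr 68,753.73

Penalty periods: ⌈193/30⌉ = 7; penalty = 7 × 1.5% × kr 56,000.59 = kr 5,880.06…
Interest: kr 56,000.59 × ((1 + 0.0006)^193 − 1) = kr 56,000.59 × 0.12273231… = kr 6,873.0816…
Total = kr 56,000.59 + kr 5,880.0620… + kr 6,873.0816… = kr 68,753.73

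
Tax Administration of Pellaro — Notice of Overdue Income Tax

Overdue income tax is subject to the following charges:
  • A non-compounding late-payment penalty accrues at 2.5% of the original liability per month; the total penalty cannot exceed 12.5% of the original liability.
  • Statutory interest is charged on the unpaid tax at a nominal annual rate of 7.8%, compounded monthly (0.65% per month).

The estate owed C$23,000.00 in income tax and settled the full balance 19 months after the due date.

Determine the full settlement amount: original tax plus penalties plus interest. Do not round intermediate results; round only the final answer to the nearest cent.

Penalty (uncapped): 19 × 2.5% × C$23,000.00 = C$10,925.00; cap = 12.5% × C$23,000.00 = C$2,875.00 → penalty = C$2,875.00
Interest: C$23,000.00 × ((1 + 0.0065)^19 − 1) = C$23,000.00 × 0.1309979… = C$3,012.9521…
Total = C$23,000.00 + C$2,875.0000 + C$3,012.9521… = C$28,887.95

C$28,887.95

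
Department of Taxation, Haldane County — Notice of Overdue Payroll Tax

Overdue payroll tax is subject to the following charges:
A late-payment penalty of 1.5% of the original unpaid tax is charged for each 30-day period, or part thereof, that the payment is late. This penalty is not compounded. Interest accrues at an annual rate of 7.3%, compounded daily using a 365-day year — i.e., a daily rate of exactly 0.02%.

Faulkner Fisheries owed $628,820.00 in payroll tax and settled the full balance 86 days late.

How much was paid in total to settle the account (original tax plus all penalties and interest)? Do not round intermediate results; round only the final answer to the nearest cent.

Penalty periods: ⌈86/30⌉ = 3; penalty = 3 × 1.5% × $628,820.00 = $28,296.90
Interest: $628,820.00 × ((1 + 0.0002)^86 − 1) = $628,820.00 × 0.01734702… = $10,908.1545…
Total = $628,820.00 + $28,296.9000 + $10,908.1545… = $668,025.05

$668,025.05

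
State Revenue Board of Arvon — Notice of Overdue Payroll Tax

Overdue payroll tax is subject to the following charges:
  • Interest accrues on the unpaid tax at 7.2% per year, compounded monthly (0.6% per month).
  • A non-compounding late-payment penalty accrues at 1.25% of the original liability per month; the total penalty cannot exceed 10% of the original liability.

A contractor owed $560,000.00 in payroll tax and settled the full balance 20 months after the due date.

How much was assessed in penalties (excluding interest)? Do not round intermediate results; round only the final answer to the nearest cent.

$56,000.00

Penalty (uncapped): 20 × 1.25% × $560,000.00 = $140,000.00; cap = 10% × $560,000.00 = $56,000.00 → penalty = $56,000.00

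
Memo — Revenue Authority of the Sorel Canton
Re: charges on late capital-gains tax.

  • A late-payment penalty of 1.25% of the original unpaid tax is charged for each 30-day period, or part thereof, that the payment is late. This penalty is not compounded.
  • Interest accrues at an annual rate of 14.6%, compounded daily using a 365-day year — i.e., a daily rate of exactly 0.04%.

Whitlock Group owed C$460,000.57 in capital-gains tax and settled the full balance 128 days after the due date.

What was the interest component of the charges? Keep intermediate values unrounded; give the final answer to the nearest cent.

Interest: C$460,000.57 × ((1 + 0.0004)^128 − 1) = C$460,000.57 × 0.05252260… = C$24,160.4277…

C$24,160.43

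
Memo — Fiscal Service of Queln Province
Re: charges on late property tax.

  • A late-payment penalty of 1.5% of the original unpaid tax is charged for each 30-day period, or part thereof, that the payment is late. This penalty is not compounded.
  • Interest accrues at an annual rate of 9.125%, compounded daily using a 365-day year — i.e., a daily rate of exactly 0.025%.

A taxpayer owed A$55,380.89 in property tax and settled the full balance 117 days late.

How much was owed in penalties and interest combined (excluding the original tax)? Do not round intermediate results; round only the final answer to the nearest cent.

A$4,966.46

Penalty periods: ⌈117/30⌉ = 4; penalty = 4 × 1.5% × A$55,380.89 = A$3,322.85…
Interest: A$55,380.89 × ((1 + 0.00025)^117 − 1) = A$55,380.89 × 0.02967822… = A$1,643.6062…
Penalties + interest = A$3,322.8534 + A$1,643.6062… = A$4,966.46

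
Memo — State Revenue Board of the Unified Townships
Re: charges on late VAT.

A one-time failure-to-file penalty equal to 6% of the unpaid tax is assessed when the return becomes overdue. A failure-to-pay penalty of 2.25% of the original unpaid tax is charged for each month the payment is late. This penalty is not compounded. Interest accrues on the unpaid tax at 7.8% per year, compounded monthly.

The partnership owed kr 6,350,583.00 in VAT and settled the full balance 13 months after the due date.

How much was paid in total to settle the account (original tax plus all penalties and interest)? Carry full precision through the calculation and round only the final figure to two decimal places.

kr 9,147,223.11

Failure-to-file penalty: 6% × kr 6,350,583.00 = kr 381,034.98
Failure-to-pay penalty = 2.25% × kr 6,350,583.00 × 13 mo = kr 1,857,545.53…
Interest (7.8%/yr ÷ 12 = 0.65%/month): kr 6,350,583.00 × ((1 + 0.0065)^13 − 1) = kr 558,059.6031…
Total = kr 6,350,583.00 + kr 2,238,580.5075 + kr 558,059.6031… = kr 9,147,223.11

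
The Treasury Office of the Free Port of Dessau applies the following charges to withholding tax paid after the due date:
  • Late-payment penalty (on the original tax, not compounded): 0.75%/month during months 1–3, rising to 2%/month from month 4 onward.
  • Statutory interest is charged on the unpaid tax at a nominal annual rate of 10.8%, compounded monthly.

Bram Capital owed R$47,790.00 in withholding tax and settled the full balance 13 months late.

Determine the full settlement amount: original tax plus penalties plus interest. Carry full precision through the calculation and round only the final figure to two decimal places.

R$64,326.83

Penalty, months 1–3: 3 × 0.75% × R$47,790.00 = R$1,075.28…
Penalty, months 4–13: 10 × 2% × R$47,790.00 = R$9,558.00
Interest (10.8%/yr ÷ 12 = 0.9%/month): R$47,790.00 × ((1 + 0.009)^13 − 1) = R$5,903.5590…
Total = R$47,790.00 + R$10,633.2750 + R$5,903.5590… = R$64,326.83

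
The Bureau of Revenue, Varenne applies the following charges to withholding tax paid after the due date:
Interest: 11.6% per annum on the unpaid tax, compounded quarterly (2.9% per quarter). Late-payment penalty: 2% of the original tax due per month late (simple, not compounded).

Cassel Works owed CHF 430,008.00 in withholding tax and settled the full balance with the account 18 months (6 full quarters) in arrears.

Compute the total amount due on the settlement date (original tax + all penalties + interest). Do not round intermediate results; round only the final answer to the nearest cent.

Late-payment penalty: 18 × 2% × CHF 430,008.00 = CHF 154,802.88
Interest: CHF 430,008.00 × ((1 + 0.029)^6 − 1) = CHF 430,008.00 × 0.1871135… = CHF 80,460.3074…
Total = CHF 430,008.00 + CHF 154,802.8800 + CHF 80,460.3074… = CHF 665,271.19

CHF 665,271.19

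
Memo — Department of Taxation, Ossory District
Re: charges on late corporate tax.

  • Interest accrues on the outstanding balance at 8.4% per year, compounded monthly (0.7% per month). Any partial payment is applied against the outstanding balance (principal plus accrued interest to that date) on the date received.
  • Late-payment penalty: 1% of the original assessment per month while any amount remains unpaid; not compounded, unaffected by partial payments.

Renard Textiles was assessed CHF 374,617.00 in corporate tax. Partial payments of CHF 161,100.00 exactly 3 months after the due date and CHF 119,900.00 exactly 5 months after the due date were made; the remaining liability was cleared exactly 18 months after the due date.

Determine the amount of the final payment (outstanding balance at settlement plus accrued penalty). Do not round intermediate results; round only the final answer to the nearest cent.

CHF 182,014.80

Balance at month 3: CHF 374,617.0000 × (1 + 0.007)^3 = CHF 382,539.1542…
After CHF 161,100.00 payment: CHF 382,539.1542… − CHF 161,100.00 = CHF 221,439.1542…
Balance at month 5: CHF 221,439.1542… × (1 + 0.007)^2 = CHF 224,550.1529…
After CHF 119,900.00 payment: CHF 224,550.1529… − CHF 119,900.00 = CHF 104,650.1529…
Balance at month 18: CHF 104,650.1529… × (1 + 0.007)^13 = CHF 114,583.7376…
Penalty: 18 × 1% × CHF 374,617.00 = CHF 67,431.06
Final settlement = outstanding balance + penalty = CHF 114,583.7376… + CHF 67,431.06 = CHF 182,014.80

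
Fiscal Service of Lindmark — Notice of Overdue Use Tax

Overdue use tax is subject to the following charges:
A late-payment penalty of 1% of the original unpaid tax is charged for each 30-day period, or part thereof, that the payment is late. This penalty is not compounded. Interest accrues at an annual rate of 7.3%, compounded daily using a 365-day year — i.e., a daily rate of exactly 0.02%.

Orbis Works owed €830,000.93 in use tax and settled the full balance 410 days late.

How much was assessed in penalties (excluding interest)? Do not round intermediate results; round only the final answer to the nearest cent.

Penalty periods: ⌈410/30⌉ = 14; penalty = 14 × 1% × €830,000.93 = €116,200.13…

€116,200.13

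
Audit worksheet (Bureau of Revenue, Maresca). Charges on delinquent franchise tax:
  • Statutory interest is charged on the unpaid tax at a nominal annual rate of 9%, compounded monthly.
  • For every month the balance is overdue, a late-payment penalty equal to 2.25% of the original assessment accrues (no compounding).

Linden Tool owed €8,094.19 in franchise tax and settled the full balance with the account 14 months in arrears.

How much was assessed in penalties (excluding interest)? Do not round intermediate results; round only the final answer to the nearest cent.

€2,549.67

Late-payment penalty = 2.25% × €8,094.19 × 14 mo = €2,549.67…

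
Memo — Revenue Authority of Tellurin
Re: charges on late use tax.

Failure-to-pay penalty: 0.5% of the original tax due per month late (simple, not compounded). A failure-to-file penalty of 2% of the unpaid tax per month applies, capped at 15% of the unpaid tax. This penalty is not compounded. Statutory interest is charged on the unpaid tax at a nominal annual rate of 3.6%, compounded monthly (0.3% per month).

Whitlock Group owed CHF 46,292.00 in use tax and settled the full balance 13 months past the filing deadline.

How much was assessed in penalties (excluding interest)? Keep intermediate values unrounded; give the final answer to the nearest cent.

CHF 9,952.78

Failure-to-file: 13 × 2% × CHF 46,292.00 = CHF 12,035.92, capped at 15% × CHF 46,292.00 = CHF 6,943.80
Failure-to-pay penalty = 0.5% × CHF 46,292.00 × 13 mo = CHF 3,008.98
Total penalty = CHF 6,943.80 + CHF 3,008.98 = CHF 9,952.78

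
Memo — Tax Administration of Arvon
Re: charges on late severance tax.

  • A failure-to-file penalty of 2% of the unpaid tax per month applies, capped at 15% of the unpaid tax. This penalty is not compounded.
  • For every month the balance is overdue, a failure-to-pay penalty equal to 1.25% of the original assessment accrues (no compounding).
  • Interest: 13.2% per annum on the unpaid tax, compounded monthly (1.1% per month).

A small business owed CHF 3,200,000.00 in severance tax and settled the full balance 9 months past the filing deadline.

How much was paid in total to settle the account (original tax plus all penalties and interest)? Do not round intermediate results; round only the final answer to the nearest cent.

CHF 4,371,102.94

Failure-to-file: 9 × 2% × CHF 3,200,000.00 = CHF 576,000.00, capped at 15% × CHF 3,200,000.00 = CHF 480,000.00
Failure-to-pay penalty = 1.25% × CHF 3,200,000.00 × 9 mo = CHF 360,000.00
Interest: CHF 3,200,000.00 × ((1 + 0.011)^9 − 1) = CHF 3,200,000.00 × 0.1034697… = CHF 331,102.9415…
Total = CHF 3,200,000.00 + CHF 840,000.0000 + CHF 331,102.9415… = CHF 4,371,102.94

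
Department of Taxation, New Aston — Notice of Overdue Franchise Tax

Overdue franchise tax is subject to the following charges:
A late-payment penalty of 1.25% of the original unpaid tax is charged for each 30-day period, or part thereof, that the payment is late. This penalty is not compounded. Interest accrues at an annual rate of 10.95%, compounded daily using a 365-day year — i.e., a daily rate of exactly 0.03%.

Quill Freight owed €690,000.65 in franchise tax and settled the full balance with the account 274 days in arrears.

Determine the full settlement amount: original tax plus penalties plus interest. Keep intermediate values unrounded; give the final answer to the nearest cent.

Penalty periods: ⌈274/30⌉ = 10; penalty = 10 × 1.25% × €690,000.65 = €86,250.08…
Interest: €690,000.65 × ((1 + 0.0003)^274 − 1) = €690,000.65 × 0.08565954… = €59,105.1377…
Total = €690,000.65 + €86,250.0813… + €59,105.1377… = €835,355.87

€835,355.87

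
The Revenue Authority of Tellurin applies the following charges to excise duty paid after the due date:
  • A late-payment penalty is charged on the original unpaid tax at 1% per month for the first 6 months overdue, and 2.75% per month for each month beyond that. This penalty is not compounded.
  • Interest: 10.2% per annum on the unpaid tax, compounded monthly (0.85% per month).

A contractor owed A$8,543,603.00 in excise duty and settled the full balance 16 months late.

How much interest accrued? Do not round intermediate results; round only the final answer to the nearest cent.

Interest: A$8,543,603.00 × ((1 + 0.0085)^16 − 1) = A$8,543,603.00 × 0.1450236… = A$1,239,024.1271…

A$1,239,024.13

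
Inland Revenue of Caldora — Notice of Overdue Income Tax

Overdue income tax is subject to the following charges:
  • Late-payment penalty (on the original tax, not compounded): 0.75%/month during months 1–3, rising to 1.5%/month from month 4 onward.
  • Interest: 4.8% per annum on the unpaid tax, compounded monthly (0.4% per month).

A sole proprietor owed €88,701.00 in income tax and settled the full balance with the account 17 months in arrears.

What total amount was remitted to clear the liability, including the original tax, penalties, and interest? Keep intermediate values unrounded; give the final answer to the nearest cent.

€115,552.58

Penalty, months 1–3: 3 × 0.75% × €88,701.00 = €1,995.77…
Penalty, months 4–17: 14 × 1.5% × €88,701.00 = €18,627.21
Interest: €88,701.00 × ((1 + 0.004)^17 − 1) = €88,701.00 × 0.0702201… = €6,228.5963…
Total = €88,701.00 + €20,622.9825 + €6,228.5963… = €115,552.58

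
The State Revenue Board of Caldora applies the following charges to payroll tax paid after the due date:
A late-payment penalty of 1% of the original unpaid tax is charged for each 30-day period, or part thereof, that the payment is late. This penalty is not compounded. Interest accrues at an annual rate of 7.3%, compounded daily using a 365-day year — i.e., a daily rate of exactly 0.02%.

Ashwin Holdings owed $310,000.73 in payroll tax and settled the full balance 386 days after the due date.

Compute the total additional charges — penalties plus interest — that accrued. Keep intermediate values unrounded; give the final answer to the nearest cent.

$65,177.58

Penalty periods: ⌈386/30⌉ = 13; penalty = 13 × 1% × $310,000.73 = $40,300.09…
Interest: $310,000.73 × ((1 + 0.0002)^386 − 1) = $310,000.73 × 0.08024977… = $24,877.4867…
Penalties + interest = $40,300.0949 + $24,877.4867… = $65,177.58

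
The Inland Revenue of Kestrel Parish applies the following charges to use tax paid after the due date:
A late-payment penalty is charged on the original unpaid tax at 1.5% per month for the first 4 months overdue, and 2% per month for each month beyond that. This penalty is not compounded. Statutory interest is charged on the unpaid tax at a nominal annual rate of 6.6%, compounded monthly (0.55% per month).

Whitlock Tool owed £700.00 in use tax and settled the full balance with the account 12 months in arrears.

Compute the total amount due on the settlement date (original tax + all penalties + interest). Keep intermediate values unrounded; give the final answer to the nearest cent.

£901.62

Penalty, months 1–4: 4 × 1.5% × £700.00 = £42.00
Penalty, months 5–12: 8 × 2% × £700.00 = £112.00
Interest: £700.00 × ((1 + 0.0055)^12 − 1) = £700.00 × 0.0680336… = £47.6235…
Total = £700.00 + £154.0000 + £47.6235… = £901.62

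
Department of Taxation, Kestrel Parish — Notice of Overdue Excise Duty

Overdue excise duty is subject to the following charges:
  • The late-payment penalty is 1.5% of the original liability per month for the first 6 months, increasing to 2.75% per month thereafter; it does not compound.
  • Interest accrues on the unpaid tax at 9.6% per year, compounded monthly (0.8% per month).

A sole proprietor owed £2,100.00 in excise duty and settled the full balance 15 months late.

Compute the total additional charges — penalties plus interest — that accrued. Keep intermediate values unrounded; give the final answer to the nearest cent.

£975.36

Penalty, months 1–6: 6 × 1.5% × £2,100.00 = £189.00
Penalty, months 7–15: 9 × 2.75% × £2,100.00 = £519.75
Interest: £2,100.00 × ((1 + 0.008)^15 − 1) = £2,100.00 × 0.1269587… = £266.6132…
Penalties + interest = £708.7500 + £266.6132… = £975.36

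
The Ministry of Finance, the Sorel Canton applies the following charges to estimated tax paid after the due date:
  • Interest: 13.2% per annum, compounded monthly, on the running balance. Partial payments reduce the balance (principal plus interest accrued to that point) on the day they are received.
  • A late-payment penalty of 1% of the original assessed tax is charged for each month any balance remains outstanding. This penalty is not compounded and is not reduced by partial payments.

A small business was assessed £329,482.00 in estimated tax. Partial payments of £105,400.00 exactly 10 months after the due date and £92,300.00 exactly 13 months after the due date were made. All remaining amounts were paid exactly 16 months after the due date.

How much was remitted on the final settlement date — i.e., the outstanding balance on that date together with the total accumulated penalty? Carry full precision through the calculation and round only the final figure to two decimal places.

£237,296.57

Monthly rate = 13.2% ÷ 12 = 1.1%
Balance at month 10: £329,482.0000 × (1 + 0.011)^10 = £367,572.7009…
After £105,400.00 payment: £367,572.7009… − £105,400.00 = £262,172.7009…
Balance at month 13: £262,172.7009… × (1 + 0.011)^3 = £270,919.9177…
After £92,300.00 payment: £270,919.9177… − £92,300.00 = £178,619.9177…
Balance at month 16: £178,619.9177… × (1 + 0.011)^3 = £184,579.4517…
Penalty: 16 × 1% × £329,482.00 = £52,717.12
Final settlement = outstanding balance + penalty = £184,579.4517… + £52,717.12 = £237,296.57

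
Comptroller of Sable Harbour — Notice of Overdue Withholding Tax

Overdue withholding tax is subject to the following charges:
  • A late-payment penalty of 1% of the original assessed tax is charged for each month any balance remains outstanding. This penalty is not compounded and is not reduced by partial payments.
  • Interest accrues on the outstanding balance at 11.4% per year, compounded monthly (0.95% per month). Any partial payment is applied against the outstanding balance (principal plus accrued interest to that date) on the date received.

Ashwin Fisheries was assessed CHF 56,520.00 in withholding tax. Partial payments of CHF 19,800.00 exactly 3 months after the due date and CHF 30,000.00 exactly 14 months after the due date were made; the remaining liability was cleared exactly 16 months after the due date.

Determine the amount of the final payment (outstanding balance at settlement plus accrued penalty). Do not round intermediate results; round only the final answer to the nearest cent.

Balance at month 3: CHF 56,520.0000 × (1 + 0.0095)^3 = CHF 58,146.1712…
After CHF 19,800.00 payment: CHF 58,146.1712… − CHF 19,800.00 = CHF 38,346.1712…
Balance at month 14: CHF 38,346.1712… × (1 + 0.0095)^11 = CHF 42,549.2161…
After CHF 30,000.00 payment: CHF 42,549.2161… − CHF 30,000.00 = CHF 12,549.2161…
Balance at month 16: CHF 12,549.2161… × (1 + 0.0095)^2 = CHF 12,788.7838…
Penalty: 16 × 1% × CHF 56,520.00 = CHF 9,043.20
Final settlement = outstanding balance + penalty = CHF 12,788.7838… + CHF 9,043.20 = CHF 21,831.98

CHF 21,831.98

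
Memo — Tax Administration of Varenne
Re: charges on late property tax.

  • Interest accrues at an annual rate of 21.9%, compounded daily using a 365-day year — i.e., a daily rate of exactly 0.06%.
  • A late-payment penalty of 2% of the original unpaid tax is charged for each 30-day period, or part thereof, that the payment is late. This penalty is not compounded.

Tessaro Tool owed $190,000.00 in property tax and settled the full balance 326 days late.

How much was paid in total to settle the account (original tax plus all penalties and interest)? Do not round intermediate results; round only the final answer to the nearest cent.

$272,834.12

Penalty periods: ⌈326/30⌉ = 11; penalty = 11 × 2% × $190,000.00 = $41,800.00
Interest: $190,000.00 × ((1 + 0.0006)^326 − 1) = $190,000.00 × 0.21596907… = $41,034.1224…
Total = $190,000.00 + $41,800.0000 + $41,034.1224… = $272,834.12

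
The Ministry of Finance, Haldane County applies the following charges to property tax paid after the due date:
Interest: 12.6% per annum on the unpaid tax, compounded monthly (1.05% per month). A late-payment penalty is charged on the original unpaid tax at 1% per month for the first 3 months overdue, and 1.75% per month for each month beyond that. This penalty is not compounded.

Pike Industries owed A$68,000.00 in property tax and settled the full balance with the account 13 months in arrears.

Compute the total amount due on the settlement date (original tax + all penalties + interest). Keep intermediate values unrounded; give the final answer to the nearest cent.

Penalty, months 1–3: 3 × 1% × A$68,000.00 = A$2,040.00
Penalty, months 4–13: 10 × 1.75% × A$68,000.00 = A$11,900.00
Interest: A$68,000.00 × ((1 + 0.0105)^13 − 1) = A$68,000.00 × 0.1454394… = A$9,889.8818…
Total = A$68,000.00 + A$13,940.0000 + A$9,889.8818… = A$91,829.88

A$91,829.88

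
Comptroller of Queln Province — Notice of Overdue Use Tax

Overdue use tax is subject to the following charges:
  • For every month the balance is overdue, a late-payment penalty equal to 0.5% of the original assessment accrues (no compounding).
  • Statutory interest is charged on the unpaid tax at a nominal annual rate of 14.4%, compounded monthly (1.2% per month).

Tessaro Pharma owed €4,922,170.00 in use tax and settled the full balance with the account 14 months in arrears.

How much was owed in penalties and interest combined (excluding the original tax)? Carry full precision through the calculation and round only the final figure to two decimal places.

€1,239,177.25

Late-payment penalty: 14 × 0.5% × €4,922,170.00 = €344,551.90
Interest: €4,922,170.00 × ((1 + 0.012)^14 − 1) = €4,922,170.00 × 0.1817543… = €894,625.3462…
Penalties + interest = €344,551.9000 + €894,625.3462… = €1,239,177.25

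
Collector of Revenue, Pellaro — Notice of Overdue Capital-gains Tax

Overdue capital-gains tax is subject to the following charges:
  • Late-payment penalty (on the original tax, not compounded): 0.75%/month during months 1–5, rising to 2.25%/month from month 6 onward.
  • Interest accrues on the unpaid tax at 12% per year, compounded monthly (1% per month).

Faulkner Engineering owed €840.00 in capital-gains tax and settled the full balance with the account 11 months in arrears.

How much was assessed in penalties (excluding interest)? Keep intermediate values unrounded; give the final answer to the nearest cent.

Penalty, months 1–5: 5 × 0.75% × €840.00 = €31.50
Penalty, months 6–11: 6 × 2.25% × €840.00 = €113.40
Total penalty = €31.50 + €113.40 = €144.90

€144.90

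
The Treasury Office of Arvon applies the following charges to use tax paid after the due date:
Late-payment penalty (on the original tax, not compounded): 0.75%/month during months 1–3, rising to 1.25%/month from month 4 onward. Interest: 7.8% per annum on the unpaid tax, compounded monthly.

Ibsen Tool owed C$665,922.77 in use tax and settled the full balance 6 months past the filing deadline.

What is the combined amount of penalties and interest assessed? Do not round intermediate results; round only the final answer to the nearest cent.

C$66,352.06

Penalty, months 1–3: 3 × 0.75% × C$665,922.77 = C$14,983.26…
Penalty, months 4–6: 3 × 1.25% × C$665,922.77 = C$24,972.10…
Interest (7.8%/yr ÷ 12 = 0.65%/month): C$665,922.77 × ((1 + 0.0065)^6 − 1) = C$26,396.6920…
Penalties + interest = C$39,955.3662 + C$26,396.6920… = C$66,352.06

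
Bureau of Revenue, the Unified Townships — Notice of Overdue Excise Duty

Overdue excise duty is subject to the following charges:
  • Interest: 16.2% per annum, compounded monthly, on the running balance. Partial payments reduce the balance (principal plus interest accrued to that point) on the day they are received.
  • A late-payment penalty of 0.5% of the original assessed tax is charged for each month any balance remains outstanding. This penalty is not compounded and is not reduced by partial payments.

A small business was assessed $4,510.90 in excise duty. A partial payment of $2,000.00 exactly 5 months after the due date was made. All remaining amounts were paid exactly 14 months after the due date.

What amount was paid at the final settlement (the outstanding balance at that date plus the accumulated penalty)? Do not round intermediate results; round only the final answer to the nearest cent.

Monthly rate = 16.2% ÷ 12 = 1.35%
Balance at month 5: $4,510.9000 × (1 + 0.0135)^5 = $4,823.7186…
After $2,000.00 payment: $4,823.7186… − $2,000.00 = $2,823.7186…
Balance at month 14: $2,823.7186… × (1 + 0.0135)^9 = $3,185.9224…
Penalty: 14 × 0.5% × $4,510.90 = $315.76…
Final settlement = outstanding balance + penalty = $3,185.9224… + $315.76… = $3,501.69

$3,501.69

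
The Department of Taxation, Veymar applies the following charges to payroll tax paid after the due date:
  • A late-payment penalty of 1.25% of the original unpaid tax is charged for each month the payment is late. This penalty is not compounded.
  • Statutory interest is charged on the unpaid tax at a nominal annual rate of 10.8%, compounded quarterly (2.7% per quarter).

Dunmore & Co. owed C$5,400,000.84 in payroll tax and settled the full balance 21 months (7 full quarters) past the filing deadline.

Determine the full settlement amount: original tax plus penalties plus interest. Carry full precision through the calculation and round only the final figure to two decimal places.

Late-payment penalty = 1.25% × C$5,400,000.84 × 21 mo = C$1,417,500.22…
Interest: C$5,400,000.84 × ((1 + 0.027)^7 − 1) = C$5,400,000.84 × 0.2050168… = C$1,107,090.9434…
Total = C$5,400,000.84 + C$1,417,500.2205 + C$1,107,090.9434… = C$7,924,592.00

C$7,924,592.00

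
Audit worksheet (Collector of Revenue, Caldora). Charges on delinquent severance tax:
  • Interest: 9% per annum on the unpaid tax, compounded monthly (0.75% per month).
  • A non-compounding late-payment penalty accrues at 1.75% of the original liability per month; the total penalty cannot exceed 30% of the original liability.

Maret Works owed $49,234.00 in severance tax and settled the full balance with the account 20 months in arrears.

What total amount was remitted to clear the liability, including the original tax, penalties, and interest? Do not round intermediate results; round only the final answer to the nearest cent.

Penalty (uncapped): 20 × 1.75% × $49,234.00 = $17,231.90; cap = 30% × $49,234.00 = $14,770.20 → penalty = $14,770.20
Interest: $49,234.00 × ((1 + 0.0075)^20 − 1) = $49,234.00 × 0.1611841… = $7,935.7401…
Total = $49,234.00 + $14,770.2000 + $7,935.7401… = $71,939.94

$71,939.94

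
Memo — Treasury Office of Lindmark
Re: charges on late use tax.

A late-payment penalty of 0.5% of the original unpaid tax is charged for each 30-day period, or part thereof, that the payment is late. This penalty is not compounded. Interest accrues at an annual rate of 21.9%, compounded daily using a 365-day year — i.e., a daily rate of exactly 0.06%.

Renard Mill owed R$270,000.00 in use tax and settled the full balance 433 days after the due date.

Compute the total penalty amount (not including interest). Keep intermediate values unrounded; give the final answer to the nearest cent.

Penalty periods: ⌈433/30⌉ = 15; penalty = 15 × 0.5% × R$270,000.00 = R$20,250.00

R$20,250.00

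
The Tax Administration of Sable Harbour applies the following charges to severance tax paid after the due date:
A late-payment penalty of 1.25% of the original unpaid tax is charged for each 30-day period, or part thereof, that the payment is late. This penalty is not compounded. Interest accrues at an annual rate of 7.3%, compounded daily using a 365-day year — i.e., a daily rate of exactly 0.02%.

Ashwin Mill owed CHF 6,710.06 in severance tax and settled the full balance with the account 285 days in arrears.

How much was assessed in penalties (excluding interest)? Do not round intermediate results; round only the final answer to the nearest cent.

Penalty periods: ⌈285/30⌉ = 10; penalty = 10 × 1.25% × CHF 6,710.06 = CHF 838.76…

CHF 838.76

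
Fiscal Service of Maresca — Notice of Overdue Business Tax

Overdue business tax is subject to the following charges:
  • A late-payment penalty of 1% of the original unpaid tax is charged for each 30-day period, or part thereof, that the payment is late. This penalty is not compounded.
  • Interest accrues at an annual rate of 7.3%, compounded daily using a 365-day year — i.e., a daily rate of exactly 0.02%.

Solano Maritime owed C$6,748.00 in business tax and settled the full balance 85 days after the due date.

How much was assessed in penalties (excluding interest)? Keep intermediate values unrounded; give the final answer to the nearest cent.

Penalty periods: ⌈85/30⌉ = 3; penalty = 3 × 1% × C$6,748.00 = C$202.44

C$202.44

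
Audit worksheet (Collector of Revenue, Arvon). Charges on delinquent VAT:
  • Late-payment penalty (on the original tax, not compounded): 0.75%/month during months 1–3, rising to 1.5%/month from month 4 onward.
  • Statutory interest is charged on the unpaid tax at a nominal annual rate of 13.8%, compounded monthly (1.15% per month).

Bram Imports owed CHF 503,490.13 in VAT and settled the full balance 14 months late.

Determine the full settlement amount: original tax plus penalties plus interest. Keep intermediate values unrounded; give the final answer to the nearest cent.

Penalty, months 1–3: 3 × 0.75% × CHF 503,490.13 = CHF 11,328.53…
Penalty, months 4–14: 11 × 1.5% × CHF 503,490.13 = CHF 83,075.87…
Interest: CHF 503,490.13 × ((1 + 0.0115)^14 − 1) = CHF 503,490.13 × 0.1736063… = CHF 87,409.0413…
Total = CHF 503,490.13 + CHF 94,404.3994… + CHF 87,409.0413… = CHF 685,303.57

CHF 685,303.57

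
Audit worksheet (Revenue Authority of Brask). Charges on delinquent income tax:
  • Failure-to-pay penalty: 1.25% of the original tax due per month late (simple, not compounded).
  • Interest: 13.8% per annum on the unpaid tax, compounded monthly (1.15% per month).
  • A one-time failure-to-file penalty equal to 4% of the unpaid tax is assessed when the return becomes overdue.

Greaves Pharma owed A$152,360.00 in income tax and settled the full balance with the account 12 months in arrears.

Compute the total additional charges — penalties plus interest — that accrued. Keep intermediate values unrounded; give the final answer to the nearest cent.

Failure-to-file penalty: 4% × A$152,360.00 = A$6,094.40
Failure-to-pay penalty = 1.25% × A$152,360.00 × 12 mo = A$22,854.00
Interest: A$152,360.00 × ((1 + 0.0115)^12 − 1) = A$152,360.00 × 0.1470719… = A$22,407.8764…
Penalties + interest = A$28,948.4000 + A$22,407.8764… = A$51,356.28

A$51,356.28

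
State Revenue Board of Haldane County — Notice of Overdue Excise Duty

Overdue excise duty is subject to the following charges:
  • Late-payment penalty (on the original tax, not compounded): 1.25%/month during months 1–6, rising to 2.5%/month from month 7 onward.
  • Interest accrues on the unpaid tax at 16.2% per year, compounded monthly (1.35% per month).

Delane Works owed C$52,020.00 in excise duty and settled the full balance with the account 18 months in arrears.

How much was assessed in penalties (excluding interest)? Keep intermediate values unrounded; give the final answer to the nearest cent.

C$19,507.50

Penalty, months 1–6: 6 × 1.25% × C$52,020.00 = C$3,901.50
Penalty, months 7–18: 12 × 2.5% × C$52,020.00 = C$15,606.00
Total penalty = C$3,901.50 + C$15,606.00 = C$19,507.50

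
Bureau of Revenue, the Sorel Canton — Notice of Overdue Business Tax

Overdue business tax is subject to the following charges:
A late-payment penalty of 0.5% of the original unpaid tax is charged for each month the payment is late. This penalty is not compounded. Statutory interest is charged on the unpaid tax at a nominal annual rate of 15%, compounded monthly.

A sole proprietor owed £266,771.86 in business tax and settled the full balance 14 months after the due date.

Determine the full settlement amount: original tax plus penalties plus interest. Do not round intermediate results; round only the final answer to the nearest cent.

Late-payment penalty: 14 × 0.5% × £266,771.86 = £18,674.03…
Interest (15%/yr ÷ 12 = 1.25%/month): £266,771.86 × ((1 + 0.0125)^14 − 1) = £50,674.5816…
Total = £266,771.86 + £18,674.0302 + £50,674.5816… = £336,120.47

£336,120.47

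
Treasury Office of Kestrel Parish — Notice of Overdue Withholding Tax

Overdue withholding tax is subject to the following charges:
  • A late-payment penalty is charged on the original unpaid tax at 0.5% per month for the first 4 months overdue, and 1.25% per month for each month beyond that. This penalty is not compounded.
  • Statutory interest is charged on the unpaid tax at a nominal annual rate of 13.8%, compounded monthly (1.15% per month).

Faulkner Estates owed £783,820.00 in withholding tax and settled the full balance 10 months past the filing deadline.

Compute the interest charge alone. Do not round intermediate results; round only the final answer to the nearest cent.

£94,949.98

Interest: £783,820.00 × ((1 + 0.0115)^10 − 1) = £783,820.00 × 0.1211375… = £94,949.9789…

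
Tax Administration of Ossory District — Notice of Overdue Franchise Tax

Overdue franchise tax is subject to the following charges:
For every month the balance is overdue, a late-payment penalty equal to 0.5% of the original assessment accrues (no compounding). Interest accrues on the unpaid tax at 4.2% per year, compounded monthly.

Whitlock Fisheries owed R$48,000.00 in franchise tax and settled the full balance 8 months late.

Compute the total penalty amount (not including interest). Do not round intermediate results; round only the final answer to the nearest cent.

Late-payment penalty = 0.5% × R$48,000.00 × 8 mo = R$1,920.00

R$1,920.00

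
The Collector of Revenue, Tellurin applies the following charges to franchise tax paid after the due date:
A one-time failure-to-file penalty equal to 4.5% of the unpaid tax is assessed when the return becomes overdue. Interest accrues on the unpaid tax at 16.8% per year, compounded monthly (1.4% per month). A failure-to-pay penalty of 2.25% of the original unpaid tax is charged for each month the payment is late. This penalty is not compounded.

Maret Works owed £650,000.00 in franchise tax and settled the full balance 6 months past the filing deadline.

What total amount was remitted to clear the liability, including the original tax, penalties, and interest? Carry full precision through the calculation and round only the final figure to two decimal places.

Failure-to-file penalty: 4.5% × £650,000.00 = £29,250.00
Failure-to-pay penalty = 2.25% × £650,000.00 × 6 mo = £87,750.00
Interest: £650,000.00 × ((1 + 0.014)^6 − 1) = £650,000.00 × 0.0869955… = £56,547.0487…
Total = £650,000.00 + £117,000.0000 + £56,547.0487… = £823,547.05

£823,547.05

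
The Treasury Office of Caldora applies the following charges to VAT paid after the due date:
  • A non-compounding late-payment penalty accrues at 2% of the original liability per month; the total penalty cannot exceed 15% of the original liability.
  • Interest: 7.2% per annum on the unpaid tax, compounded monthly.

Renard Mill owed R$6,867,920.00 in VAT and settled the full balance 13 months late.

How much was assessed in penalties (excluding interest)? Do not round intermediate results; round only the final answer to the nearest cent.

R$1,030,188.00

Penalty (uncapped): 13 × 2% × R$6,867,920.00 = R$1,785,659.20; cap = 15% × R$6,867,920.00 = R$1,030,188.00 → penalty = R$1,030,188.00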